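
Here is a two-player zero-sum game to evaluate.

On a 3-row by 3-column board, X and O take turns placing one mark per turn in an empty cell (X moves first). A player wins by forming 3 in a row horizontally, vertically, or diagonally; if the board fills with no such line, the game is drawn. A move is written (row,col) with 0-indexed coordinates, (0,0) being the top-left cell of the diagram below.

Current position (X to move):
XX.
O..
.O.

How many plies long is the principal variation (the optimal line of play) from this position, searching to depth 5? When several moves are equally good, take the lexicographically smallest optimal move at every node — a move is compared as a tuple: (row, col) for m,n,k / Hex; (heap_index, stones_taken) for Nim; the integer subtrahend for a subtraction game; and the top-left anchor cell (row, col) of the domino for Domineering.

[XX./O../.O.] X move#1: (0,2):+1/XXX/O../.O.*, (1,1):+1/XX./OX./.O., (1,2):+0/XX./O.X/.O., (2,0):+0/XX./O../XO., (2,2):+1/XX./O../.OX
[XXX/O../.O.] end (terminal -1, O#2); searched XX./O../.O. to 5

PV length from [XX./O../.O.]: 1 ply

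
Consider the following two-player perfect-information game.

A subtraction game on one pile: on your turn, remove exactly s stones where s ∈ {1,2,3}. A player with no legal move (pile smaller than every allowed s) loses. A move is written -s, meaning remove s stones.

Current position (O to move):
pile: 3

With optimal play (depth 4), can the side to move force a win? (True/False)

ply 1, O at 3 | -1=-1→2; -2=-1→1; -3=+1→0*
ply 2: 0 is terminal -1 (X); from 3 depth 4

O winning at [3]: True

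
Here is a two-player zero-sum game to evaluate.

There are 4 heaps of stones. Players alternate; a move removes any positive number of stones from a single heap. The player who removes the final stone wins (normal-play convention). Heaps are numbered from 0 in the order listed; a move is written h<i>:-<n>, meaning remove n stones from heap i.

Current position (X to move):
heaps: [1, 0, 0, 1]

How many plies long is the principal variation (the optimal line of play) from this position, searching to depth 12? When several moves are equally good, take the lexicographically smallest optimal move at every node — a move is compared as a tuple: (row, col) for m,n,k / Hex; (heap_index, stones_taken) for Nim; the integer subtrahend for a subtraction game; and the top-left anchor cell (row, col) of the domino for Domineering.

PV length from [(1,0,0,1)]: 2 plies

[(1,0,0,1)] X move#1: h0:-1:-1/(0,0,0,1)*, h3:-1:-1/(1,0,0,0)
[(0,0,0,1)] O move#2: h3:-1:+1/(0,0,0,0)*
[(0,0,0,0)] end (terminal -1, X#3); searched (1,0,0,1) to 12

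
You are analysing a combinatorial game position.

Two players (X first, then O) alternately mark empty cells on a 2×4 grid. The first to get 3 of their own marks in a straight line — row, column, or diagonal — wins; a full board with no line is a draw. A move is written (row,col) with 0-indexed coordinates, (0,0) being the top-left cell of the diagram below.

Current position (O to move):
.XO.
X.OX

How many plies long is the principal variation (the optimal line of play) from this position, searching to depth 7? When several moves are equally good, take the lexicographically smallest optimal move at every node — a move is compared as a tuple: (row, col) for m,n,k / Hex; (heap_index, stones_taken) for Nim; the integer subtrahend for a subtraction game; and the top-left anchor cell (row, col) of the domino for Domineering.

[.XO./X.OX] O move#1: (0,0):+0/OXO./X.OX*, (0,3):+0/.XOO/X.OX, (1,1):+0/.XO./XOOX
[OXO./X.OX] X move#2: (0,3):+0/OXOX/X.OX*, (1,1):+0/OXO./XXOX
[OXOX/X.OX] O move#3: (1,1):+0/OXOX/XOOX*
[OXOX/XOOX] end (terminal +0, X#4); searched .XO./X.OX to 7

PV length from [.XO./X.OX]: 3 plies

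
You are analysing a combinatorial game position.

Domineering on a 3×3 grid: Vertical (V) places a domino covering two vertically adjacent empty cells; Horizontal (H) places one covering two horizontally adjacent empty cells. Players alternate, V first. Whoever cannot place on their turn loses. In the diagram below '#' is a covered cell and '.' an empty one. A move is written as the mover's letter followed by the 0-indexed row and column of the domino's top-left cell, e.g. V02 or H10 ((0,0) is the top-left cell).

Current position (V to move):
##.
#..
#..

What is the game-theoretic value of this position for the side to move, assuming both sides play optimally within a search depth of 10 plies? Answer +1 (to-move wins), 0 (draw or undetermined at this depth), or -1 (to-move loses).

value(##./#../#.., V) = +1

p1 V@[##./#../#..]: V02[###/#.#/#..]-1 V11[##./##./##.]+1* V12[##./#.#/#.#]+1
p2 H@[##./##./##.] terminal -1; root [##./#../#..] d10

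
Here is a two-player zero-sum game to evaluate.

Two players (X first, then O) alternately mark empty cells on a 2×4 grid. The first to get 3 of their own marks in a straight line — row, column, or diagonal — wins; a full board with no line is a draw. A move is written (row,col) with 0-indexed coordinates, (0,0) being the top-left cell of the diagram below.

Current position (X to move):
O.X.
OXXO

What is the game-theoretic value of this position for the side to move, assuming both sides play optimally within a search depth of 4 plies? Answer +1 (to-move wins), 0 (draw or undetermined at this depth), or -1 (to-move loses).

value(O.X./OXXO, X) = 0

p1 X@[O.X./OXXO]: (0,1)[OXX./OXXO]+0* (0,3)[O.XX/OXXO]+0
p2 O@[OXX./OXXO]: (0,3)[OXXO/OXXO]+0*
p3 X@[OXXO/OXXO] terminal +0; root [O.X./OXXO] d4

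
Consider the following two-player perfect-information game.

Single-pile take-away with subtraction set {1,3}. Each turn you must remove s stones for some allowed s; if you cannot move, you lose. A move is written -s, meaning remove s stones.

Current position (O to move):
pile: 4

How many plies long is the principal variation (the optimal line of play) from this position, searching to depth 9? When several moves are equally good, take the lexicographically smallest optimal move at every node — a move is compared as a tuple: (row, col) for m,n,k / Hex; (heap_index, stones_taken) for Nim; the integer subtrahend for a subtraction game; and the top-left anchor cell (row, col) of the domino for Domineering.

PV length from [4]: 4 plies

[4] O move#1: -1:-1/3*, -3:-1/1
[3] X move#2: -1:+1/2*, -3:+1/0
[2] O move#3: -1:-1/1*
[1] X move#4: -1:+1/0*
[0] end (terminal -1, O#5); searched 4 to 9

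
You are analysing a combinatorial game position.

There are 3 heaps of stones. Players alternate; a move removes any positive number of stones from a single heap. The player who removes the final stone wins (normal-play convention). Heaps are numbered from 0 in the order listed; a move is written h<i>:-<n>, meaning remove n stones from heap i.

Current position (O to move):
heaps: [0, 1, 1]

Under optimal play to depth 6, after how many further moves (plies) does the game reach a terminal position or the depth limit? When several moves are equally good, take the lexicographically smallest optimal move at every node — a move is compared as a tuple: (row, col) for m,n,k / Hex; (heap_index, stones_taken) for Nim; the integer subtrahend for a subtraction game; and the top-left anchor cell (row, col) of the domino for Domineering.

[(0,1,1)] O move#1: h1:-1:-1/(0,0,1)*, h2:-1:-1/(0,1,0)
[(0,0,1)] X move#2: h2:-1:+1/(0,0,0)*
[(0,0,0)] end (terminal -1, O#3); searched (0,1,1) to 6

PV length from [(0,1,1)]: 2 plies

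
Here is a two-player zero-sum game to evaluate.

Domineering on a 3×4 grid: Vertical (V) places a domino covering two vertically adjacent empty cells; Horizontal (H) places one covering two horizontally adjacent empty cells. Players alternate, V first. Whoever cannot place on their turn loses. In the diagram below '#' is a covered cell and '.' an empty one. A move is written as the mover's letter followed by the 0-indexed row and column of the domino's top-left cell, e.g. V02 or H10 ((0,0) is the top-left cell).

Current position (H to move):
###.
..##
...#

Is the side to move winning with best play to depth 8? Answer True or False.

[###./..##/...#] H move#1: H10:+1/###./####/...#*, H20:+1/###./..##/##.#, H21:-1/###./..##/.###
[###./####/...#] end (terminal -1, V#2); searched ###./..##/...# to 8

H winning at [###./..##/...#]: True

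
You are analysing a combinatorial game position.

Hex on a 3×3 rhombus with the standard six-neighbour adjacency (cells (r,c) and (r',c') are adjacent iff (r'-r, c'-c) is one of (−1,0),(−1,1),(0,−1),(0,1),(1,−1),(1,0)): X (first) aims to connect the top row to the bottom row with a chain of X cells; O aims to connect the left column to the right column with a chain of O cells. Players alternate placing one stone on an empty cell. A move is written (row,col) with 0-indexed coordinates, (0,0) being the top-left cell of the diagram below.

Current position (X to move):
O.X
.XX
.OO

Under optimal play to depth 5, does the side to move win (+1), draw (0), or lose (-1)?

value(O.X/.XX/.OO, X) = +1

p1 X@[O.X/.XX/.OO]: (0,1)[OXX/.XX/.OO]-1 (1,0)[O.X/XXX/.OO]-1 (2,0)[O.X/.XX/XOO]+1*
p2 O@[O.X/.XX/XOO] terminal -1; root [O.X/.XX/.OO] d5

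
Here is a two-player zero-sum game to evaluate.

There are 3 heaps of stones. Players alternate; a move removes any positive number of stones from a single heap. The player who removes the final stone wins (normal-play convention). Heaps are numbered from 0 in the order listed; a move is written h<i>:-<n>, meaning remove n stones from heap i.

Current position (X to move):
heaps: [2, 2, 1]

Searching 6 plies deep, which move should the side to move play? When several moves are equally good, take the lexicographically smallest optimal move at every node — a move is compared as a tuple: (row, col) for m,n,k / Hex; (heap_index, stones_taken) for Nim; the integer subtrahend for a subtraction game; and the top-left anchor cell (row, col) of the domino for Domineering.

p1 X@[(2,2,1)]: h0:-1[(1,2,1)]-1 h0:-2[(0,2,1)]-1 h1:-1[(2,1,1)]-1 h1:-2[(2,0,1)]-1 h2:-1[(2,2,0)]+1*
p2 O@[(2,2,0)]: h0:-1[(1,2,0)]-1* h0:-2[(0,2,0)]-1 h1:-1[(2,1,0)]-1 h1:-2[(2,0,0)]-1
p3 X@[(1,2,0)]: h0:-1[(0,2,0)]-1 h1:-1[(1,1,0)]+1* h1:-2[(1,0,0)]-1
p4 O@[(1,1,0)]: h0:-1[(0,1,0)]-1* h1:-1[(1,0,0)]-1
p5 X@[(0,1,0)]: h1:-1[(0,0,0)]+1*
p6 O@[(0,0,0)] terminal -1; root [(2,2,1)] d6

X's best at [(2,2,1)]: h2:-1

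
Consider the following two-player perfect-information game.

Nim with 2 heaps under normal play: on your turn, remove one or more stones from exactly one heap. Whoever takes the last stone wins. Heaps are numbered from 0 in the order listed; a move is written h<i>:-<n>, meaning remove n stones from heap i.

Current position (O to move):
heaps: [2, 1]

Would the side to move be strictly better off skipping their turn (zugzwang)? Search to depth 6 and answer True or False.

p1 O@[(2,1)]: h0:-1[(1,1)]+1* h0:-2[(0,1)]-1 h1:-1[(2,0)]-1
p2 X@[(1,1)]: h0:-1[(0,1)]-1* h1:-1[(1,0)]-1
p3 O@[(0,1)]: h1:-1[(0,0)]+1*
p4 X@[(0,0)] terminal -1; root [(2,1)] d6
suppose O passes — search the same position with X to move:
pass> p1 X@[(2,1)]: h0:-1[(1,1)]+1* h0:-2[(0,1)]-1 h1:-1[(2,0)]-1
pass> p2 O@[(1,1)]: h0:-1[(0,1)]-1* h1:-1[(1,0)]-1
pass> p3 X@[(0,1)]: h1:-1[(0,0)]+1*
pass> p4 O@[(0,0)] terminal -1; root [(2,1)] d6
for O: play +1, pass -1

zugzwang((2,1), O) = False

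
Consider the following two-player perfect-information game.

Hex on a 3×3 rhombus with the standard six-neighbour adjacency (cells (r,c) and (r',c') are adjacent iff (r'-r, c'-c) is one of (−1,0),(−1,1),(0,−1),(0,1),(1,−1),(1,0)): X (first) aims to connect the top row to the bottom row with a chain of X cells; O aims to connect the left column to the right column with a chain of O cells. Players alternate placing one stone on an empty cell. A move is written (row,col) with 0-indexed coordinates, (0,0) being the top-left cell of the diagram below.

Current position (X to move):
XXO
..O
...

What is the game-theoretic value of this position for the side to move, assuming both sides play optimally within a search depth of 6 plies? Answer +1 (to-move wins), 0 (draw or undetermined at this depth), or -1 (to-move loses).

value(XXO/..O/..., X) = +1

p1 X@[XXO/..O/...]: (1,0)[XXO/X.O/...]-1 (1,1)[XXO/.XO/...]+1* (2,0)[XXO/..O/X..]+1 (2,1)[XXO/..O/.X.]-1 (2,2)[XXO/..O/..X]-1
p2 O@[XXO/.XO/...]: (1,0)[XXO/OXO/...]-1* (2,0)[XXO/.XO/O..]-1 (2,1)[XXO/.XO/.O.]-1 (2,2)[XXO/.XO/..O]-1
p3 X@[XXO/OXO/...]: (2,0)[XXO/OXO/X..]+1* (2,1)[XXO/OXO/.X.]+1 (2,2)[XXO/OXO/..X]+1
p4 O@[XXO/OXO/X..] terminal -1; root [XXO/..O/...] d6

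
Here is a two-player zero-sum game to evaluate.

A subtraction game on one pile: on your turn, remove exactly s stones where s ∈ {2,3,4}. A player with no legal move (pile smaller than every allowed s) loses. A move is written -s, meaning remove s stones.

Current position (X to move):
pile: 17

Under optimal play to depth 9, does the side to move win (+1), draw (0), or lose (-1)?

ply 1, X at 17 | -2=-1→15; -3=-1→14; -4=+1→13*
ply 2, O at 13 | -2=-1→11*; -3=-1→10; -4=-1→9
ply 3, X at 11 | -2=-1→9; -3=-1→8; -4=+1→7*
ply 4, O at 7 | -2=-1→5*; -3=-1→4; -4=-1→3
ply 5, X at 5 | -2=-1→3; -3=-1→2; -4=+1→1*
ply 6: 1 is terminal -1 (O); from 17 depth 9

value(17, X) = +1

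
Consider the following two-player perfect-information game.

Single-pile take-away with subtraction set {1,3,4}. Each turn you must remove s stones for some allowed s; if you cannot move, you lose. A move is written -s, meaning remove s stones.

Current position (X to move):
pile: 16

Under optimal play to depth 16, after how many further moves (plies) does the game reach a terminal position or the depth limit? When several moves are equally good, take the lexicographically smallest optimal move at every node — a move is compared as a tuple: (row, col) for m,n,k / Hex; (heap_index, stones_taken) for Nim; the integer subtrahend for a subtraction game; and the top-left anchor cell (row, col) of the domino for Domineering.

[16] X move#1: -1:-1/15*, -3:-1/13, -4:-1/12
[15] O move#2: -1:+1/14*, -3:-1/12, -4:-1/11
[14] X move#3: -1:-1/13*, -3:-1/11, -4:-1/10
[13] O move#4: -1:-1/12, -3:-1/10, -4:+1/9*
[9] X move#5: -1:-1/8*, -3:-1/6, -4:-1/5
[8] O move#6: -1:+1/7*, -3:-1/5, -4:-1/4
[7] X move#7: -1:-1/6*, -3:-1/4, -4:-1/3
[6] O move#8: -1:-1/5, -3:-1/3, -4:+1/2*
[2] X move#9: -1:-1/1*
[1] O move#10: -1:+1/0*
[0] end (terminal -1, X#11); searched 16 to 16

PV length from [16]: 10 plies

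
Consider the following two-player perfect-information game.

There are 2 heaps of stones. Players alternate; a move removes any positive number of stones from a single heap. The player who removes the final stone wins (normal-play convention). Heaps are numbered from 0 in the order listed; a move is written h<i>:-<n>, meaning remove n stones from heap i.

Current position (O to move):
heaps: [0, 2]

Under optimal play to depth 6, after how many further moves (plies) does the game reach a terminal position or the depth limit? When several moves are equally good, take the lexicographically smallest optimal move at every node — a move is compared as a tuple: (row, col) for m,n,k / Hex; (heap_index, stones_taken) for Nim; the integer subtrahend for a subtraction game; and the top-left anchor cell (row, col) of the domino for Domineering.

[(0,2)] O move#1: h1:-1:-1/(0,1), h1:-2:+1/(0,0)*
[(0,0)] end (terminal -1, X#2); searched (0,2) to 6

PV length from [(0,2)]: 1 ply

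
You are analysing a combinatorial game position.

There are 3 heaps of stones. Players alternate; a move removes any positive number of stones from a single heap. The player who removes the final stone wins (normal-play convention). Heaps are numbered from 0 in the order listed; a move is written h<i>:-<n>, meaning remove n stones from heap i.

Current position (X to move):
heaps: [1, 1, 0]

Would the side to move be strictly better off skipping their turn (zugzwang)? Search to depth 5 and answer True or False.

zugzwang((1,1,0), X) = True

p1 X@[(1,1,0)]: h0:-1[(0,1,0)]-1* h1:-1[(1,0,0)]-1
p2 O@[(0,1,0)]: h1:-1[(0,0,0)]+1*
p3 X@[(0,0,0)] terminal -1; root [(1,1,0)] d5
suppose X passes — search the same position with O to move:
pass> p1 O@[(1,1,0)]: h0:-1[(0,1,0)]-1* h1:-1[(1,0,0)]-1
pass> p2 X@[(0,1,0)]: h1:-1[(0,0,0)]+1*
pass> p3 O@[(0,0,0)] terminal -1; root [(1,1,0)] d5
for X: play -1, pass +1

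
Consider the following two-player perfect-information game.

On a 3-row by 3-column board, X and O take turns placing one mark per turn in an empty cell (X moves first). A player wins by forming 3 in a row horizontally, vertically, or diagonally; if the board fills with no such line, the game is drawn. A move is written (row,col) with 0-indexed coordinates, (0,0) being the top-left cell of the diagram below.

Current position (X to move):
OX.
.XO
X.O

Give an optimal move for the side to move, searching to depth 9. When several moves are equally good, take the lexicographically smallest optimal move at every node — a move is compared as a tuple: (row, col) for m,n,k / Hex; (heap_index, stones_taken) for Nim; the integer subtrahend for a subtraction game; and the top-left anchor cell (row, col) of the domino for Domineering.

[OX./.XO/X.O] X move#1: (0,2):+1/OXX/.XO/X.O*, (1,0):-1/OX./XXO/X.O, (2,1):+1/OX./.XO/XXO
[OXX/.XO/X.O] end (terminal -1, O#2); searched OX./.XO/X.O to 9

X's best at [OX./.XO/X.O]: (0,2)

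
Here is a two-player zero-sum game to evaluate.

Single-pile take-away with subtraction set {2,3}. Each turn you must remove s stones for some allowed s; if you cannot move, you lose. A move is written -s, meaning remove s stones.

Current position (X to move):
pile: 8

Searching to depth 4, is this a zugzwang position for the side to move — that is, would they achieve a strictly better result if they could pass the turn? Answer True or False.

zugzwang(8, X) = False

[8] X move#1: -2:+1/6*, -3:+1/5
[6] O move#2: -2:-1/4*, -3:-1/3
[4] X move#3: -2:-1/2, -3:+1/1*
[1] end (terminal -1, O#4); searched 8 to 4
suppose X passes — search the same position with O to move:
pass> [8] O move#1: -2:+1/6*, -3:+1/5
pass> [6] X move#2: -2:-1/4*, -3:-1/3
pass> [4] O move#3: -2:-1/2, -3:+1/1*
pass> [1] end (terminal -1, X#4); searched 8 to 4
for X: play +1, pass -1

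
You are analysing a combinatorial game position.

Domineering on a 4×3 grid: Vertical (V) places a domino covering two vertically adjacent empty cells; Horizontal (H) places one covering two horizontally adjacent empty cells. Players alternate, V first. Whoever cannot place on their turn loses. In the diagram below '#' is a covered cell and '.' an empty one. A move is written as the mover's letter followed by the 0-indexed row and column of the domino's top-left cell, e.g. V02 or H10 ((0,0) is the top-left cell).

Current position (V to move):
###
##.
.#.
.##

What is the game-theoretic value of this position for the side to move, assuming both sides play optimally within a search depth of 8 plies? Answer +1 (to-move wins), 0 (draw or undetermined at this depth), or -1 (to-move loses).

p1 V@[###/##./.#./.##]: V12[###/###/.##/.##]+1* V20[###/##./##./###]+1
p2 H@[###/###/.##/.##] terminal -1; root [###/##./.#./.##] d8

value(###/##./.#./.##, V) = +1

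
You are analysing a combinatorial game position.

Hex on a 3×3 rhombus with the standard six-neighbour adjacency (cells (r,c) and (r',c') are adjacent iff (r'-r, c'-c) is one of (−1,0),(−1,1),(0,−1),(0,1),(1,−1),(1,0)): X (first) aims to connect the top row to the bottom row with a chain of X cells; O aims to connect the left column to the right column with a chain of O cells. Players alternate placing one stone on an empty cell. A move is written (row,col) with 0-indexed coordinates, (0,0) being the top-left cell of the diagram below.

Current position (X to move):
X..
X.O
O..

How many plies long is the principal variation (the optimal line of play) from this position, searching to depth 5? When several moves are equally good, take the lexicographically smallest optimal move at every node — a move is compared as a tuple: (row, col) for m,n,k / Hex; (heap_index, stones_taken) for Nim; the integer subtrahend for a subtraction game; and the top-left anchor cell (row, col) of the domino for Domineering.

PV length from [X../X.O/O..]: 4 plies

ply 1, X at X../X.O/O.. | (0,1)=-1→XX./X.O/O..*; (0,2)=-1→X.X/X.O/O..; (1,1)=-1→X../XXO/O..; (2,1)=-1→X../X.O/OX.; (2,2)=-1→X../X.O/O.X
ply 2, O at XX./X.O/O.. | (0,2)=+1→XXO/X.O/O..*; (1,1)=+1→XX./XOO/O..; (2,1)=+1→XX./X.O/OO.; (2,2)=+1→XX./X.O/O.O
ply 3, X at XXO/X.O/O.. | (1,1)=-1→XXO/XXO/O..*; (2,1)=-1→XXO/X.O/OX.; (2,2)=-1→XXO/X.O/O.X
ply 4, O at XXO/XXO/O.. | (2,1)=+1→XXO/XXO/OO.*; (2,2)=-1→XXO/XXO/O.O
ply 5: XXO/XXO/OO. is terminal -1 (X); from X../X.O/O.. depth 5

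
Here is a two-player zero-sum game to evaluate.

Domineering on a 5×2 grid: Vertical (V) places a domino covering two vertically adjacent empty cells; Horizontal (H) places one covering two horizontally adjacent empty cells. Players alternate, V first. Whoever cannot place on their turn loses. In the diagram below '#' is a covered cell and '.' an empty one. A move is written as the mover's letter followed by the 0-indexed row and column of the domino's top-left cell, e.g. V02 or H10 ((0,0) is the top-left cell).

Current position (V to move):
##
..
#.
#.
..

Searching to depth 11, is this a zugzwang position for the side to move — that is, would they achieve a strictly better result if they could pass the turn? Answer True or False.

ply 1, V at ##/../#./#./.. | V11=-1→##/.#/##/#./..*; V21=-1→##/../##/##/..; V31=-1→##/../#./##/.#
ply 2, H at ##/.#/##/#./.. | H40=+1→##/.#/##/#./##*
ply 3: ##/.#/##/#./## is terminal -1 (V); from ##/../#./#./.. depth 11
suppose V passes — search the same position with H to move:
pass> ply 1, H at ##/../#./#./.. | H10=-1→##/##/#./#./..*; H40=-1→##/../#./#./##
pass> ply 2, V at ##/##/#./#./.. | V21=-1→##/##/##/##/..; V31=+1→##/##/#./##/.#*
pass> ply 3: ##/##/#./##/.# is terminal -1 (H); from ##/../#./#./.. depth 11
for V: play -1, pass +1

zugzwang(##/../#./#./.., V) = True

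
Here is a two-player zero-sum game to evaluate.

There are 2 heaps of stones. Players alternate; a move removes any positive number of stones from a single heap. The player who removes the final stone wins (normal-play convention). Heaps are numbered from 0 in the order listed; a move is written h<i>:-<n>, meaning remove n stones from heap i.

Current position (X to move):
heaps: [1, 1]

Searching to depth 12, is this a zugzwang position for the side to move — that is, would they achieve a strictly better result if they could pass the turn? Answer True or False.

ply 1, X at (1,1) | h0:-1=-1→(0,1)*; h1:-1=-1→(1,0)
ply 2, O at (0,1) | h1:-1=+1→(0,0)*
ply 3: (0,0) is terminal -1 (X); from (1,1) depth 12
suppose X passes — search the same position with O to move:
pass> ply 1, O at (1,1) | h0:-1=-1→(0,1)*; h1:-1=-1→(1,0)
pass> ply 2, X at (0,1) | h1:-1=+1→(0,0)*
pass> ply 3: (0,0) is terminal -1 (O); from (1,1) depth 12
for X: play -1, pass +1

zugzwang((1,1), X) = True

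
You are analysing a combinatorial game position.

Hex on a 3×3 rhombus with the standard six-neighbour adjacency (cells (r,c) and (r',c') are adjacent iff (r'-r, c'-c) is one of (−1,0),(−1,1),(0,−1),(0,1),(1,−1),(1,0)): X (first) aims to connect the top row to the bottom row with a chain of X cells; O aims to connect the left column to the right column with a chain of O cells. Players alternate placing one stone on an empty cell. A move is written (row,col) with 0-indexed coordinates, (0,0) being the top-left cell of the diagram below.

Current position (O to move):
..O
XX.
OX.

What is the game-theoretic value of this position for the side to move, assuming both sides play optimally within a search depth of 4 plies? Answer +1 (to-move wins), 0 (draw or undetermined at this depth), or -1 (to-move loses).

value(..O/XX./OX., O) = -1

ply 1, O at ..O/XX./OX. | (0,0)=-1→O.O/XX./OX.*; (0,1)=-1→.OO/XX./OX.; (1,2)=-1→..O/XXO/OX.; (2,2)=-1→..O/XX./OXO
ply 2, X at O.O/XX./OX. | (0,1)=+1→OXO/XX./OX.*; (1,2)=-1→O.O/XXX/OX.; (2,2)=-1→O.O/XX./OXX
ply 3: OXO/XX./OX. is terminal -1 (O); from ..O/XX./OX. depth 4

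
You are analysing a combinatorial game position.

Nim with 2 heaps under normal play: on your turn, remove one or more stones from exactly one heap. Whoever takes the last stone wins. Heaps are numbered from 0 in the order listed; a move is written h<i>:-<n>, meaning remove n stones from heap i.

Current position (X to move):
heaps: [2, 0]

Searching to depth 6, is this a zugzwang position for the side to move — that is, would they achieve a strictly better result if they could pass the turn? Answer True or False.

zugzwang((2,0), X) = False

p1 X@[(2,0)]: h0:-1[(1,0)]-1 h0:-2[(0,0)]+1*
p2 O@[(0,0)] terminal -1; root [(2,0)] d6
pass branch (O moves first from the same position):
  | p1 O@[(2,0)]: h0:-1[(1,0)]-1 h0:-2[(0,0)]+1*
  | p2 X@[(0,0)] terminal -1; root [(2,0)] d6
X moving scores +1; X passing scores -1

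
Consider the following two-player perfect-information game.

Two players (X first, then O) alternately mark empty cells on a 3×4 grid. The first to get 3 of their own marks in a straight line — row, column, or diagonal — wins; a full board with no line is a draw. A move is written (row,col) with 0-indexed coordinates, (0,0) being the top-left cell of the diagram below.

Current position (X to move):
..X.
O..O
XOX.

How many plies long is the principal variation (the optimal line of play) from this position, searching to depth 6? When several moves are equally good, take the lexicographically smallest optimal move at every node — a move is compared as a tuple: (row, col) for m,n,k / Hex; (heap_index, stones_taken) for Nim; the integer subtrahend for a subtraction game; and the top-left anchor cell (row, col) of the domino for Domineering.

PV length from [..X./O..O/XOX.]: 3 plies

[..X./O..O/XOX.] X move#1: (0,0):+1/X.X./O..O/XOX.*, (0,1):+1/.XX./O..O/XOX., (0,3):+1/..XX/O..O/XOX., (1,1):+1/..X./OX.O/XOX., (1,2):+1/..X./O.XO/XOX., (2,3):+1/..X./O..O/XOXX
[X.X./O..O/XOX.] O move#2: (0,1):-1/XOX./O..O/XOX.*, (0,3):-1/X.XO/O..O/XOX., (1,1):-1/X.X./OO.O/XOX., (1,2):-1/X.X./O.OO/XOX., (2,3):-1/X.X./O..O/XOXO
[XOX./O..O/XOX.] X move#3: (0,3):-1/XOXX/O..O/XOX., (1,1):+1/XOX./OX.O/XOX.*, (1,2):+1/XOX./O.XO/XOX., (2,3):-1/XOX./O..O/XOXX
[XOX./OX.O/XOX.] end (terminal -1, O#4); searched ..X./O..O/XOX. to 6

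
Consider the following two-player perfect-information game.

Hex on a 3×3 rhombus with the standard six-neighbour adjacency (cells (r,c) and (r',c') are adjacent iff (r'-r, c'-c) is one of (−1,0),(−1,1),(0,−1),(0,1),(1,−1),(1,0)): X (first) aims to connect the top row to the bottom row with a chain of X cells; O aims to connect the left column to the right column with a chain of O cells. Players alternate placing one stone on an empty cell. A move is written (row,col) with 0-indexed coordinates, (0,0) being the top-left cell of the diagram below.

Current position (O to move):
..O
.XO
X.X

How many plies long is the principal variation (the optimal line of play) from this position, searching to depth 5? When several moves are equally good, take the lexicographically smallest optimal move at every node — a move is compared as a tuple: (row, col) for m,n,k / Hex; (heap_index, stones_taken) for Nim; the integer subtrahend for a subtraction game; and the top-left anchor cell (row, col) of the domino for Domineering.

p1 O@[..O/.XO/X.X]: (0,0)[O.O/.XO/X.X]-1 (0,1)[.OO/.XO/X.X]+1* (1,0)[..O/OXO/X.X]-1 (2,1)[..O/.XO/XOX]-1
p2 X@[.OO/.XO/X.X]: (0,0)[XOO/.XO/X.X]-1* (1,0)[.OO/XXO/X.X]-1 (2,1)[.OO/.XO/XXX]-1
p3 O@[XOO/.XO/X.X]: (1,0)[XOO/OXO/X.X]+1* (2,1)[XOO/.XO/XOX]-1
p4 X@[XOO/OXO/X.X] terminal -1; root [..O/.XO/X.X] d5

PV length from [..O/.XO/X.X]: 3 plies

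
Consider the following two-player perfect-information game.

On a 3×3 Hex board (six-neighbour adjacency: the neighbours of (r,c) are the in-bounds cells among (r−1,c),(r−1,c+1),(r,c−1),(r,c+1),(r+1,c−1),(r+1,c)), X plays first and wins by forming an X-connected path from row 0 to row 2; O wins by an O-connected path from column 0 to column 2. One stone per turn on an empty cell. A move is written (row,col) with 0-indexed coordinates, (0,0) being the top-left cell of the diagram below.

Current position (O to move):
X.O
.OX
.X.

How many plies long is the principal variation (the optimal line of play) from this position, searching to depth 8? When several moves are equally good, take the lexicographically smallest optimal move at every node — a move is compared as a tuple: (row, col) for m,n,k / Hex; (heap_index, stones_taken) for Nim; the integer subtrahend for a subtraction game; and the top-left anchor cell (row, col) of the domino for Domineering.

PV length from [X.O/.OX/.X.]: 3 plies

p1 O@[X.O/.OX/.X.]: (0,1)[XOO/.OX/.X.]+1* (1,0)[X.O/OOX/.X.]+1 (2,0)[X.O/.OX/OX.]+1 (2,2)[X.O/.OX/.XO]+1
p2 X@[XOO/.OX/.X.]: (1,0)[XOO/XOX/.X.]-1* (2,0)[XOO/.OX/XX.]-1 (2,2)[XOO/.OX/.XX]-1
p3 O@[XOO/XOX/.X.]: (2,0)[XOO/XOX/OX.]+1* (2,2)[XOO/XOX/.XO]-1
p4 X@[XOO/XOX/OX.] terminal -1; root [X.O/.OX/.X.] d8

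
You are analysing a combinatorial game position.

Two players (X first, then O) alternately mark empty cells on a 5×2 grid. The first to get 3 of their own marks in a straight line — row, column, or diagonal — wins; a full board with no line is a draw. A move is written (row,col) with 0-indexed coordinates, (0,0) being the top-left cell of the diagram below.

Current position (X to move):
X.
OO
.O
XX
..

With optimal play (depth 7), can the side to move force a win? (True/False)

ply 1, X at X./OO/.O/XX/.. | (0,1)=+0→XX/OO/.O/XX/..*; (2,0)=-1→X./OO/XO/XX/..; (4,0)=-1→X./OO/.O/XX/X.; (4,1)=-1→X./OO/.O/XX/.X
ply 2, O at XX/OO/.O/XX/.. | (2,0)=+0→XX/OO/OO/XX/..*; (4,0)=+0→XX/OO/.O/XX/O.; (4,1)=+0→XX/OO/.O/XX/.O
ply 3, X at XX/OO/OO/XX/.. | (4,0)=+0→XX/OO/OO/XX/X.*; (4,1)=+0→XX/OO/OO/XX/.X
ply 4, O at XX/OO/OO/XX/X. | (4,1)=+0→XX/OO/OO/XX/XO*
ply 5: XX/OO/OO/XX/XO is terminal +0 (X); from X./OO/.O/XX/.. depth 7

X winning at [X./OO/.O/XX/..]: False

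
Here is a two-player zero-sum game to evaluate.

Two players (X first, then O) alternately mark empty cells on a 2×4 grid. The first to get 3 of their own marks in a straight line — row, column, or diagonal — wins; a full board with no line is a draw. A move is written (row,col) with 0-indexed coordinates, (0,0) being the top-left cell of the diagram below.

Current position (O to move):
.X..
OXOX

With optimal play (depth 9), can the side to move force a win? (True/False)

O winning at [.X../OXOX]: False

[.X../OXOX] O move#1: (0,0):+0/OX../OXOX*, (0,2):+0/.XO./OXOX, (0,3):+0/.X.O/OXOX
[OX../OXOX] X move#2: (0,2):+0/OXX./OXOX*, (0,3):+0/OX.X/OXOX
[OXX./OXOX] O move#3: (0,3):+0/OXXO/OXOX*
[OXXO/OXOX] end (terminal +0, X#4); searched .X../OXOX to 9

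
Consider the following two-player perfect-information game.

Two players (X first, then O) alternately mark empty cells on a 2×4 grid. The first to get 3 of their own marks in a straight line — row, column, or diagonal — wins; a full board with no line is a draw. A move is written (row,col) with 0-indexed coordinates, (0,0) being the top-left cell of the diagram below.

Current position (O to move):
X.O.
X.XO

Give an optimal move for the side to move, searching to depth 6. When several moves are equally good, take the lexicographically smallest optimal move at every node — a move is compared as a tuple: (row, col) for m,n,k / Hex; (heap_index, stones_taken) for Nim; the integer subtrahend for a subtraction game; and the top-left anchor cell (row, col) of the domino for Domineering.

[X.O./X.XO] O move#1: (0,1):-1/XOO./X.XO, (0,3):-1/X.OO/X.XO, (1,1):+0/X.O./XOXO*
[X.O./XOXO] X move#2: (0,1):+0/XXO./XOXO*, (0,3):+0/X.OX/XOXO
[XXO./XOXO] O move#3: (0,3):+0/XXOO/XOXO*
[XXOO/XOXO] end (terminal +0, X#4); searched X.O./X.XO to 6

O's best at [X.O./X.XO]: (1,1)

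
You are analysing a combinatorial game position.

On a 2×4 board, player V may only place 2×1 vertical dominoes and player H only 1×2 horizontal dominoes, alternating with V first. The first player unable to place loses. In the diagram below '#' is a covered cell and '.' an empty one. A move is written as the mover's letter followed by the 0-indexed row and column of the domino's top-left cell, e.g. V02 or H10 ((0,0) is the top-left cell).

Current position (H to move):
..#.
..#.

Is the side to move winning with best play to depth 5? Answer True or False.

ply 1, H at ..#./..#. | H00=+1→###./..#.*; H10=+1→..#./###.
ply 2, V at ###./..#. | V03=-1→####/..##*
ply 3, H at ####/..## | H10=+1→####/####*
ply 4: ####/#### is terminal -1 (V); from ..#./..#. depth 5

H winning at [..#./..#.]: True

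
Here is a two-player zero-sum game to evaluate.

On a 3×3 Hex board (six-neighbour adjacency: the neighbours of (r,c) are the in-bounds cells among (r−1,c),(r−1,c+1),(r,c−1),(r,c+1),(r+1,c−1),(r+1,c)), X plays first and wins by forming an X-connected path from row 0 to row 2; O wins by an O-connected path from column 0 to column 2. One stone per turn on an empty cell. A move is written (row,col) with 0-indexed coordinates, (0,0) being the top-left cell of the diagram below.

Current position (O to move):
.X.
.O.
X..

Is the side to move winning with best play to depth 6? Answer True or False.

p1 O@[.X./.O./X..]: (0,0)[OX./.O./X..]-1 (0,2)[.XO/.O./X..]-1 (1,0)[.X./OO./X..]+1* (1,2)[.X./.OO/X..]-1 (2,1)[.X./.O./XO.]-1 (2,2)[.X./.O./X.O]-1
p2 X@[.X./OO./X..]: (0,0)[XX./OO./X..]-1* (0,2)[.XX/OO./X..]-1 (1,2)[.X./OOX/X..]-1 (2,1)[.X./OO./XX.]-1 (2,2)[.X./OO./X.X]-1
p3 O@[XX./OO./X..]: (0,2)[XXO/OO./X..]+1* (1,2)[XX./OOO/X..]+1 (2,1)[XX./OO./XO.]+1 (2,2)[XX./OO./X.O]+1
p4 X@[XXO/OO./X..] terminal -1; root [.X./.O./X..] d6

O winning at [.X./.O./X..]: True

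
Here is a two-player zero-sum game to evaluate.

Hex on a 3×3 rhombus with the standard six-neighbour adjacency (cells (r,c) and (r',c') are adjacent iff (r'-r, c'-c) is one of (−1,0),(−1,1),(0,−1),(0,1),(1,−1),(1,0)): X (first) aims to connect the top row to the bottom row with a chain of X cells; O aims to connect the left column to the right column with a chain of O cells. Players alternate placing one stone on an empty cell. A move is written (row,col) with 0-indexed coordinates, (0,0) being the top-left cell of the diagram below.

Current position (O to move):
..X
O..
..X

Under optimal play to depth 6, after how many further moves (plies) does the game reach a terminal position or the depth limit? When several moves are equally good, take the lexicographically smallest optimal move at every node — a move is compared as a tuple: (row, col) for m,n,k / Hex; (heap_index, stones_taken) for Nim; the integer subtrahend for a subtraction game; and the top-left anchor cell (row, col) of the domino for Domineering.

[..X/O../..X] O move#1: (0,0):-1/O.X/O../..X*, (0,1):-1/.OX/O../..X, (1,1):-1/..X/OO./..X, (1,2):-1/..X/O.O/..X, (2,0):-1/..X/O../O.X, (2,1):-1/..X/O../.OX
[O.X/O../..X] X move#2: (0,1):+1/OXX/O../..X*, (1,1):+1/O.X/OX./..X, (1,2):+1/O.X/O.X/..X, (2,0):+1/O.X/O../X.X, (2,1):+1/O.X/O../.XX
[OXX/O../..X] O move#3: (1,1):-1/OXX/OO./..X*, (1,2):-1/OXX/O.O/..X, (2,0):-1/OXX/O../O.X, (2,1):-1/OXX/O../.OX
[OXX/OO./..X] X move#4: (1,2):+1/OXX/OOX/..X*, (2,0):-1/OXX/OO./X.X, (2,1):-1/OXX/OO./.XX
[OXX/OOX/..X] end (terminal -1, O#5); searched ..X/O../..X to 6

PV length from [..X/O../..X]: 4 plies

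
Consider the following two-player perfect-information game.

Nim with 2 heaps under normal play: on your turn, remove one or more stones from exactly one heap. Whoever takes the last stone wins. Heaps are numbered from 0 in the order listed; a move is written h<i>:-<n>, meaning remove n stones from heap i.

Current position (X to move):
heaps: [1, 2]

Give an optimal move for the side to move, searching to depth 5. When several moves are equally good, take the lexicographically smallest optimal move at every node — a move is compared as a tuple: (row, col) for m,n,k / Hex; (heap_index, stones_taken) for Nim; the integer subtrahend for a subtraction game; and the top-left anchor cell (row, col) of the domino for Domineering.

[(1,2)] X move#1: h0:-1:-1/(0,2), h1:-1:+1/(1,1)*, h1:-2:-1/(1,0)
[(1,1)] O move#2: h0:-1:-1/(0,1)*, h1:-1:-1/(1,0)
[(0,1)] X move#3: h1:-1:+1/(0,0)*
[(0,0)] end (terminal -1, O#4); searched (1,2) to 5

X's best at [(1,2)]: h1:-1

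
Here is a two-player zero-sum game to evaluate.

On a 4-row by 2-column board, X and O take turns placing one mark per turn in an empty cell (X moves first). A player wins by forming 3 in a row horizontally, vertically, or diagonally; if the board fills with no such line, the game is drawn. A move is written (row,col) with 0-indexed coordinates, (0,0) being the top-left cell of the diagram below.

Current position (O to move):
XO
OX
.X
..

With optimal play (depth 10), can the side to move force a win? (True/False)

[XO/OX/.X/..] O move#1: (2,0):-1/XO/OX/OX/.., (3,0):-1/XO/OX/.X/O., (3,1):+0/XO/OX/.X/.O*
[XO/OX/.X/.O] X move#2: (2,0):+0/XO/OX/XX/.O*, (3,0):+0/XO/OX/.X/XO
[XO/OX/XX/.O] O move#3: (3,0):+0/XO/OX/XX/OO*
[XO/OX/XX/OO] end (terminal +0, X#4); searched XO/OX/.X/.. to 10

O winning at [XO/OX/.X/..]: False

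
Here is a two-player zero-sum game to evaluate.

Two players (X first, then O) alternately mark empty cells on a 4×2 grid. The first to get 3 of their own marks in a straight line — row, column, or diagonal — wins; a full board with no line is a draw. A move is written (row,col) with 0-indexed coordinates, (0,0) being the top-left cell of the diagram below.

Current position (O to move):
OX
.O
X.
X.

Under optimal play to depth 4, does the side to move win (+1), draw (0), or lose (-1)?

ply 1, O at OX/.O/X./X. | (1,0)=+0→OX/OO/X./X.*; (2,1)=-1→OX/.O/XO/X.; (3,1)=-1→OX/.O/X./XO
ply 2, X at OX/OO/X./X. | (2,1)=+0→OX/OO/XX/X.*; (3,1)=+0→OX/OO/X./XX
ply 3, O at OX/OO/XX/X. | (3,1)=+0→OX/OO/XX/XO*
ply 4: OX/OO/XX/XO is terminal +0 (X); from OX/.O/X./X. depth 4

value(OX/.O/X./X., O) = 0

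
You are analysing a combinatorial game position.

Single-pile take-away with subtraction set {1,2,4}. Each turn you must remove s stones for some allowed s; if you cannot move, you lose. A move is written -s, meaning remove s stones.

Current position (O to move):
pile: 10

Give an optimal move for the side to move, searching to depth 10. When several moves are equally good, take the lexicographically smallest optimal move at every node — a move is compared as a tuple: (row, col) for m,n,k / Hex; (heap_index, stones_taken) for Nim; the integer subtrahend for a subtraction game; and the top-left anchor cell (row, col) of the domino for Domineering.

ply 1, O at 10 | -1=+1→9*; -2=-1→8; -4=+1→6
ply 2, X at 9 | -1=-1→8*; -2=-1→7; -4=-1→5
ply 3, O at 8 | -1=-1→7; -2=+1→6*; -4=-1→4
ply 4, X at 6 | -1=-1→5*; -2=-1→4; -4=-1→2
ply 5, O at 5 | -1=-1→4; -2=+1→3*; -4=-1→1
ply 6, X at 3 | -1=-1→2*; -2=-1→1
ply 7, O at 2 | -1=-1→1; -2=+1→0*
ply 8: 0 is terminal -1 (X); from 10 depth 10

O's best at [10]: -1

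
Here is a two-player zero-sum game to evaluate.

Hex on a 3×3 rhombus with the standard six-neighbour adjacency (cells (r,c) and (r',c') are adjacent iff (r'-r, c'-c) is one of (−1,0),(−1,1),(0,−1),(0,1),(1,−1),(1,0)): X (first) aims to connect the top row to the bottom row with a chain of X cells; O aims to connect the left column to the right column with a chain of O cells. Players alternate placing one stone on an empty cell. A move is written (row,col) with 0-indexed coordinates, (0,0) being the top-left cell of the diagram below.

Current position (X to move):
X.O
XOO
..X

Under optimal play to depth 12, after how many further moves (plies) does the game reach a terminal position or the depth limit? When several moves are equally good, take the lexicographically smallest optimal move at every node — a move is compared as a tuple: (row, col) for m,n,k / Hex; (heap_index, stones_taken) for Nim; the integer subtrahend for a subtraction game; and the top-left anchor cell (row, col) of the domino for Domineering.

PV length from [X.O/XOO/..X]: 1 ply

p1 X@[X.O/XOO/..X]: (0,1)[XXO/XOO/..X]-1 (2,0)[X.O/XOO/X.X]+1* (2,1)[X.O/XOO/.XX]-1
p2 O@[X.O/XOO/X.X] terminal -1; root [X.O/XOO/..X] d12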